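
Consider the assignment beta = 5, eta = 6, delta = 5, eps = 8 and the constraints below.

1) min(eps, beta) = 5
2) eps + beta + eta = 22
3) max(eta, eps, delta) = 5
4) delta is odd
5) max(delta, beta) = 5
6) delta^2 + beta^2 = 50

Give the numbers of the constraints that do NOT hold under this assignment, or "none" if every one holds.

1) min(8, 5) = 5 — holds.
2) eps + beta + eta = 8 + 5 + 6 = 19, not 22 — does not hold.
3) max(6, 8, 5) = 8, not 5 — does not hold.
4) delta = 5 is odd — holds.
5) max(5, 5) = 5 — holds.
6) delta^2 + beta^2 = 5^2 + 5^2 = 25 + 25 = 50 — holds.

No — constraints 2, 3 are not satisfied.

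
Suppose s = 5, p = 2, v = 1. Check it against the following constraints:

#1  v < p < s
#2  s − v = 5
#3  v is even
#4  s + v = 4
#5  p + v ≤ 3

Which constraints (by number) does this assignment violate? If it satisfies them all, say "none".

Constraints 2, 3, 4 are violated.

#1 values 1 < 2 < 5 — holds.
#2 s − v = 5 − 1 = 4, not 5 — fails.
#3 v = 1 is odd — fails.
#4 s + v = 5 + 1 = 6, not 4 — fails.
#5 p + v = 2 + 1 = 3; 3 ≤ 3 — holds.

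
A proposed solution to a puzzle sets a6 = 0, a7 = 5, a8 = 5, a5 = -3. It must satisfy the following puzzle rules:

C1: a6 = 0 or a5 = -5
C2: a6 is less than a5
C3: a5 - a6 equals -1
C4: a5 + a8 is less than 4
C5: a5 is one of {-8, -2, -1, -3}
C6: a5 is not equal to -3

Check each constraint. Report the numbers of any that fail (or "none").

Constraints 2, 3, and 6 are violated.

C1: a6 = 0 = 0 (first disjunct) — holds.
C2: a6 = 0, a5 = -3; 0 ≥ -3 (want <) — fails.
C3: a5 - a6 = -3 - 0 = -3, not -1 — fails.
C4: a5 + a8 = -3 + 5 = 2; 2 < 4 — holds.
C5: a5 = -3 is in {-8, -2, -1, -3} — holds.
C6: a5 = -3, but -3 is required to differ — fails.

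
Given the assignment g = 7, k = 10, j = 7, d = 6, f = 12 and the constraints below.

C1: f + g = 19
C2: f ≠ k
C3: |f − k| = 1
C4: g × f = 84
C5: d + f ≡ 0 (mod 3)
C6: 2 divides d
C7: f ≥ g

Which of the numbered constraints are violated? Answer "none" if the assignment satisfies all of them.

C1: f + g = 12 + 7 = 19  yes
C2: f = 12, k = 10; distinct  yes
C3: |12 − 10| = 2, not 1  no
C4: g × f = 7 × 12 = 84  yes
C5: d + f = 18; 18 mod 3 = 0  yes
C6: 6 / 2 = 3, so 2 divides 6  yes
C7: f = 12, g = 7; 12 ≥ 7  yes

No — constraint 3 is not satisfied.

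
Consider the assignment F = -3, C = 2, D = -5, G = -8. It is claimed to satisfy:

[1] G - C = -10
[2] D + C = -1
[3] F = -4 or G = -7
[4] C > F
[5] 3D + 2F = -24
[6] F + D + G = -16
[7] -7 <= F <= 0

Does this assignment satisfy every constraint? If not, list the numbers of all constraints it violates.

[1] G - C = -8 - 2 = -10 — OK.
[2] D + C = -5 + 2 = -3, not -1 — violated.
[3] F = -3 ≠ -4 and G = -8 ≠ -7; both disjuncts false — violated.
[4] C = 2, F = -3; 2 > -3 — OK.
[5] 3D + 2F = 3(-5) + 2(-3) = -21, not -24 — violated.
[6] F + D + G = -3 + (-5) + (-8) = -16 — OK.
[7] F = -3 lies in [-7, 0] — OK.

Violated: 2, 3, 5.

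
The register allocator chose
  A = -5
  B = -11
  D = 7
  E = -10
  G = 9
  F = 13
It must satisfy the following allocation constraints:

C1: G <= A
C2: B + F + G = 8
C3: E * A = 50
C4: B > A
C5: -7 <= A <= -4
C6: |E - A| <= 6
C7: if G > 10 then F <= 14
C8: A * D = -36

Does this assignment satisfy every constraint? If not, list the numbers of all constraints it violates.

Constraints 1, 2, 4, and 8 are violated.

C1: G = 9, A = -5; 9 > -5 (want ≤)  fails
C2: B + F + G = -11 + 13 + 9 = 11, not 8  fails
C3: E * A = -10 * (-5) = 50  holds
C4: B = -11, A = -5; -11 ≤ -5 (want >)  fails
C5: A = -5 lies in [-7, -4]  holds
C6: |-10 - (-5)| = 5; 5 ≤ 6  holds
C7: G = 9, not > 10; antecedent false, conditional vacuously true  holds
C8: A * D = -5 * 7 = -35, not -36  fails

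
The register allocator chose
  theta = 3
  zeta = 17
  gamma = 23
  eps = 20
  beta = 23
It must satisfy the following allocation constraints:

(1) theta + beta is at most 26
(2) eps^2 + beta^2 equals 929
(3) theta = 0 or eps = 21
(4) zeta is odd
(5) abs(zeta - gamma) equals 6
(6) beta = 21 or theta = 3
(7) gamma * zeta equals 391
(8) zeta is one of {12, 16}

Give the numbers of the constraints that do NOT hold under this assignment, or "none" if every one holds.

The assignment fails constraints 3, 8.

(1) theta + beta = 3 + 23 = 26; 26 ≤ 26 — holds.
(2) eps^2 + beta^2 = 20^2 + 23^2 = 400 + 529 = 929 — holds.
(3) theta = 3 ≠ 0 and eps = 20 ≠ 21; both disjuncts false — fails.
(4) zeta = 17 is odd — holds.
(5) abs(17 - 23) = 6 — holds.
(6) beta = 23 ≠ 21, but theta = 3 = 3 (second disjunct) — holds.
(7) gamma * zeta = 23 * 17 = 391 — holds.
(8) zeta = 17 is not in {12, 16} — fails.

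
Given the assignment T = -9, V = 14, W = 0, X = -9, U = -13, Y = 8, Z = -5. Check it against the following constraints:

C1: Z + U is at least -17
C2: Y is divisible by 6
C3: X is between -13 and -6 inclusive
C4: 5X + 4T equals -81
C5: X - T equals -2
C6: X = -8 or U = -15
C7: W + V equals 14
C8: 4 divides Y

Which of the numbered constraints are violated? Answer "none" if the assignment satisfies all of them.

Constraints 1, 2, 5, and 6 are violated.

C1: Z + U = -5 + (-13) = -18; -18 < -17, bound -17 not met — violated.
C2: 8 = 6*1 + 2, so 6 does not divide 8 — violated.
C3: X = -9 lies in [-13, -6] — OK.
C4: 5X + 4T = 5(-9) + 4(-9) = -81 — OK.
C5: X - T = -9 - (-9) = 0, not -2 — violated.
C6: X = -9 ≠ -8 and U = -13 ≠ -15; both disjuncts false — violated.
C7: W + V = 0 + 14 = 14 — OK.
C8: 8 / 4 = 2, so 4 divides 8 — OK.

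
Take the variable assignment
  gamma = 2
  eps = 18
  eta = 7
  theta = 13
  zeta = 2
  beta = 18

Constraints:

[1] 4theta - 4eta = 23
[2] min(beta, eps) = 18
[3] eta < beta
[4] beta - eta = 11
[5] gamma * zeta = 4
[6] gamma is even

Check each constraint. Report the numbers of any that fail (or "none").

[1] 4theta - 4eta = 4(13) - 4(7) = 24, not 23 — fails.
[2] min(18, 18) = 18 — holds.
[3] eta = 7, beta = 18; 7 < 18 — holds.
[4] beta - eta = 18 - 7 = 11 — holds.
[5] gamma * zeta = 2 * 2 = 4 — holds.
[6] gamma = 2 is even — holds.

No — constraint 1 is not satisfied.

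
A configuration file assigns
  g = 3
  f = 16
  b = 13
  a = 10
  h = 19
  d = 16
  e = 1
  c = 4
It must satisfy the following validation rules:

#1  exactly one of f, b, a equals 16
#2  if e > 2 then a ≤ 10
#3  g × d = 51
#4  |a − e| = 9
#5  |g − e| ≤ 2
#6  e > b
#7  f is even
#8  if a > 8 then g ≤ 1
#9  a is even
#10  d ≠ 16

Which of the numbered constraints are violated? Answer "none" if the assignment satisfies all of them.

Violated: 3, 6, 8, 10.

#1 f=16, b=13, a=10; 1 of them equals 16  ✓
#2 e = 1, not > 2; antecedent false, conditional vacuously true  ✓
#3 g × d = 3 × 16 = 48, not 51  ✗
#4 |10 − 1| = 9  ✓
#5 |3 − 1| = 2; 2 ≤ 2  ✓
#6 e = 1, b = 13; 1 ≤ 13 (want >)  ✗
#7 f = 16 is even  ✓
#8 a = 10 > 8, so we need g ≤ 1; but g = 3 > 1  ✗
#9 a = 10 is even  ✓
#10 d = 16, but 16 is required to differ  ✗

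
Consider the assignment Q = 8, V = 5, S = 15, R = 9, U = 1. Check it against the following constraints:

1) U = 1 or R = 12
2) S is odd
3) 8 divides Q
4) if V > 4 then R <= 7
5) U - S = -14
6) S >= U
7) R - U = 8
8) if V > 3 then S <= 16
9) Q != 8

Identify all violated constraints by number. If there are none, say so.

Violated: 4 and 9.

1) U = 1 = 1 (first disjunct) — satisfied.
2) S = 15 is odd — satisfied.
3) 8 / 8 = 1, so 8 divides 8 — satisfied.
4) V = 5 > 4, so we need R ≤ 7; but R = 9 > 7 — violated.
5) U - S = 1 - 15 = -14 — satisfied.
6) S = 15, U = 1; 15 ≥ 1 — satisfied.
7) R - U = 9 - 1 = 8 — satisfied.
8) V = 5 > 3, so we need S ≤ 16; S = 15 ≤ 16 — satisfied.
9) Q = 8, but 8 is required to differ — violated.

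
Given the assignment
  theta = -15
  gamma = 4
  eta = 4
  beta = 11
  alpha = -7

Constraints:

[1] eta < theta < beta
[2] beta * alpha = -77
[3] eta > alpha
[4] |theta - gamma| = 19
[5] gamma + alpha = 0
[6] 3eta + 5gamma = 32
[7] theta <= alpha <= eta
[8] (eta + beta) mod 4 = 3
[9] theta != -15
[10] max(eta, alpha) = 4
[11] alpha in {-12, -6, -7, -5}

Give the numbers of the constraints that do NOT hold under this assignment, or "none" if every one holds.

[1] values 4, -15, 11; eta = 4 is not < theta = -15 — fails.
[2] beta * alpha = 11 * (-7) = -77 — holds.
[3] eta = 4, alpha = -7; 4 > -7 — holds.
[4] |-15 - 4| = 19 — holds.
[5] gamma + alpha = 4 + (-7) = -3, not 0 — fails.
[6] 3eta + 5gamma = 3(4) + 5(4) = 32 — holds.
[7] values -15 <= -7 <= 4 — holds.
[8] eta + beta = 15; 15 mod 4 = 3 — holds.
[9] theta = -15, but -15 is required to differ — fails.
[10] max(4, -7) = 4 — holds.
[11] alpha = -7 is in {-12, -6, -7, -5} — holds.

The assignment fails constraints 1, 5, and 9.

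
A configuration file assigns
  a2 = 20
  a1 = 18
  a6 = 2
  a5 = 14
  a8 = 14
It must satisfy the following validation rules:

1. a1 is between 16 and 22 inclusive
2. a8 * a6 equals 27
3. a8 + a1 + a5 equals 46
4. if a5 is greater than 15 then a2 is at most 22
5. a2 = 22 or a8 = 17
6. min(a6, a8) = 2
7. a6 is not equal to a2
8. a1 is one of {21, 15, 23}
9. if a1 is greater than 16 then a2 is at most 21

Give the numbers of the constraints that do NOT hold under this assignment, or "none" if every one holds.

Violated: 2, 5, and 8.

1. a1 = 18 lies in [16, 22] — holds.
2. a8 * a6 = 14 * 2 = 28, not 27 — fails.
3. a8 + a1 + a5 = 14 + 18 + 14 = 46 — holds.
4. a5 = 14, not > 15; antecedent false, conditional vacuously true — holds.
5. a2 = 20 ≠ 22 and a8 = 14 ≠ 17; both disjuncts false — fails.
6. min(2, 14) = 2 — holds.
7. a6 = 2, a2 = 20; distinct — holds.
8. a1 = 18 is not in {21, 15, 23} — fails.
9. a1 = 18 > 16, so we need a2 ≤ 21; a2 = 20 ≤ 21 — holds.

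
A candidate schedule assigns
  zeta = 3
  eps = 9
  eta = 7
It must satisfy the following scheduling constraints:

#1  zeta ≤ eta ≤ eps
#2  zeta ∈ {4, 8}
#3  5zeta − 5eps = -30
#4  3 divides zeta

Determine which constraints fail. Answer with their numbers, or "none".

#1 values 3 ≤ 7 ≤ 9  ✔
#2 zeta = 3 is not in {4, 8}  ✘
#3 5zeta − 5eps = 5(3) − 5(9) = -30  ✔
#4 3 / 3 = 1, so 3 divides 3  ✔

Violated: 2.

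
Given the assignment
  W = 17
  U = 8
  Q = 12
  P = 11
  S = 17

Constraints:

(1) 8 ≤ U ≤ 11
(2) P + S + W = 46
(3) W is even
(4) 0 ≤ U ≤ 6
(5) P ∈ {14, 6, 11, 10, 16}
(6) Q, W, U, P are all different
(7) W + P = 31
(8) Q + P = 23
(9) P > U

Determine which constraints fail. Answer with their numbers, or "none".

Constraints 2, 3, 4, and 7 do not hold.

(1) U = 8 lies in [8, 11]  OK
(2) P + S + W = 11 + 17 + 17 = 45, not 46  FAIL
(3) W = 17 is odd  FAIL
(4) U = 8 is outside [0, 6]  FAIL
(5) P = 11 is in {14, 6, 11, 10, 16}  OK
(6) values 12, 17, 8, 11 are pairwise distinct  OK
(7) W + P = 17 + 11 = 28, not 31  FAIL
(8) Q + P = 12 + 11 = 23  OK
(9) P = 11, U = 8; 11 > 8  OK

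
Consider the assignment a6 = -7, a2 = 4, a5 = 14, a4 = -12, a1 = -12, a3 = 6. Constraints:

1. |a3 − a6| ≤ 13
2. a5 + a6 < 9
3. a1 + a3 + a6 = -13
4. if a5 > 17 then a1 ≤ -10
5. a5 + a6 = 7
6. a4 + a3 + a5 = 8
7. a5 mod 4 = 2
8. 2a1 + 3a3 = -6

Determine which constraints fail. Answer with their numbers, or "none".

1. |6 − (-7)| = 13; 13 ≤ 13  true
2. a5 + a6 = 14 + (-7) = 7; 7 < 9  true
3. a1 + a3 + a6 = -12 + 6 + (-7) = -13  true
4. a5 = 14, not > 17; antecedent false, conditional vacuously true  true
5. a5 + a6 = 14 + (-7) = 7  true
6. a4 + a3 + a5 = -12 + 6 + 14 = 8  true
7. 14 mod 4 = 2  true
8. 2a1 + 3a3 = 2(-12) + 3(6) = -6  true

All constraints are satisfied.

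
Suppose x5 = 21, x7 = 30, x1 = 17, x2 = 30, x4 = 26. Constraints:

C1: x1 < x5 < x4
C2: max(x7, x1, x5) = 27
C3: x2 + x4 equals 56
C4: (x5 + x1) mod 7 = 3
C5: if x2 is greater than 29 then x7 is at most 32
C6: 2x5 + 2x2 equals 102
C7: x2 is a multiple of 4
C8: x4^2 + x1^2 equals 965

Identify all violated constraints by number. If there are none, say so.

C1: values 17 < 21 < 26 — holds.
C2: max(30, 17, 21) = 30, not 27 — fails.
C3: x2 + x4 = 30 + 26 = 56 — holds.
C4: x5 + x1 = 38; 38 mod 7 = 3 — holds.
C5: x2 = 30 > 29, so we need x7 ≤ 32; x7 = 30 ≤ 32 — holds.
C6: 2x5 + 2x2 = 2(21) + 2(30) = 102 — holds.
C7: 30 = 4*7 + 2, so 4 does not divide 30 — fails.
C8: x4^2 + x1^2 = 26^2 + 17^2 = 676 + 289 = 965 — holds.

No — constraints 2 and 7 are not satisfied.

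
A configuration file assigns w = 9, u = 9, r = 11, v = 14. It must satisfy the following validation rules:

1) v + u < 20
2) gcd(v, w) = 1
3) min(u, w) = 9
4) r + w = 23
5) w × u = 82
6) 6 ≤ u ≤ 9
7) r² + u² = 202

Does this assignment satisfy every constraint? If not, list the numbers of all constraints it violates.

1) v + u = 14 + 9 = 23; 23 ≥ 20, bound 20 not met — violated.
2) gcd(14, 9) = 1 — OK.
3) min(9, 9) = 9 — OK.
4) r + w = 11 + 9 = 20, not 23 — violated.
5) w × u = 9 × 9 = 81, not 82 — violated.
6) u = 9 lies in [6, 9] — OK.
7) r² + u² = 11² + 9² = 121 + 81 = 202 — OK.

Constraints 1, 4, 5 do not hold.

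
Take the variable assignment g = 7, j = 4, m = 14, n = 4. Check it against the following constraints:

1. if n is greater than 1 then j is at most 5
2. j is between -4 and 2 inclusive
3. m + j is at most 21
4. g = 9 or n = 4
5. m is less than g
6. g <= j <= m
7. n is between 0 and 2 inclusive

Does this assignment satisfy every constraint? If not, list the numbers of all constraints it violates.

1. n = 4 > 1, so we need j ≤ 5; j = 4 ≤ 5  yes
2. j = 4 is outside [-4, 2]  no
3. m + j = 14 + 4 = 18; 18 ≤ 21  yes
4. g = 7 ≠ 9, but n = 4 = 4 (second disjunct)  yes
5. m = 14, g = 7; 14 ≥ 7 (want <)  no
6. values 7, 4, 14; g = 7 is not <= j = 4  no
7. n = 4 is outside [0, 2]  no

Constraints 2, 5, 6, and 7 are violated.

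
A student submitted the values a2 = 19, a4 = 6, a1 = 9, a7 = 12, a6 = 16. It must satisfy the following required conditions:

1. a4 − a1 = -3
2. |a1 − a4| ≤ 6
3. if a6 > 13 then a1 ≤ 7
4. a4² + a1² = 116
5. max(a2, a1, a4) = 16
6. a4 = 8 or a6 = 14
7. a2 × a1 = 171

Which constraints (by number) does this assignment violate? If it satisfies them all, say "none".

Constraints 3, 4, 5, and 6 do not hold.

1. a4 − a1 = 6 − 9 = -3 — holds.
2. |9 − 6| = 3; 3 ≤ 6 — holds.
3. a6 = 16 > 13, so we need a1 ≤ 7; but a1 = 9 > 7 — does not hold.
4. a4² + a1² = 6² + 9² = 36 + 81 = 117, not 116 — does not hold.
5. max(19, 9, 6) = 19, not 16 — does not hold.
6. a4 = 6 ≠ 8 and a6 = 16 ≠ 14; both disjuncts false — does not hold.
7. a2 × a1 = 19 × 9 = 171 — holds.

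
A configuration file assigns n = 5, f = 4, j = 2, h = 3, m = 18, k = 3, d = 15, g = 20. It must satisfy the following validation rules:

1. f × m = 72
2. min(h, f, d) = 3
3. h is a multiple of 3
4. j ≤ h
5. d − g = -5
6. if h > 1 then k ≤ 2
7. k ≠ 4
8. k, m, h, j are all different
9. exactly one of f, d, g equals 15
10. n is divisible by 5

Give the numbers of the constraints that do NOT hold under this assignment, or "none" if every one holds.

The assignment fails constraints 6 and 8.

1. f × m = 4 × 18 = 72 — holds.
2. min(3, 4, 15) = 3 — holds.
3. 3 / 3 = 1, so 3 divides 3 — holds.
4. j = 2, h = 3; 2 ≤ 3 — holds.
5. d − g = 15 − 20 = -5 — holds.
6. h = 3 > 1, so we need k ≤ 2; but k = 3 > 2 — fails.
7. k = 3, and 3 ≠ 4 — holds.
8. k = h = 3, not all different — fails.
9. f=4, d=15, g=20; 1 of them equals 15 — holds.
10. 5 / 5 = 1, so 5 divides 5 — holds.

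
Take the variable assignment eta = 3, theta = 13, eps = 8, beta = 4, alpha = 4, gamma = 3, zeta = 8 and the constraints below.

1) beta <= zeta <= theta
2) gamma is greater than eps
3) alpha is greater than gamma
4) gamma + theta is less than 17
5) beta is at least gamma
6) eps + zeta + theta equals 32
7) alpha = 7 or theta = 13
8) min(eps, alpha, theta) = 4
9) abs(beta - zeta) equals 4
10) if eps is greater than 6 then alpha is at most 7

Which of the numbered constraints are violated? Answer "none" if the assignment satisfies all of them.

1) values 4 <= 8 <= 13  holds
2) gamma = 3, eps = 8; 3 ≤ 8 (want >)  fails
3) alpha = 4, gamma = 3; 4 > 3  holds
4) gamma + theta = 3 + 13 = 16; 16 < 17  holds
5) beta = 4, gamma = 3; 4 ≥ 3  holds
6) eps + zeta + theta = 8 + 8 + 13 = 29, not 32  fails
7) alpha = 4 ≠ 7, but theta = 13 = 13 (second disjunct)  holds
8) min(8, 4, 13) = 4  holds
9) abs(4 - 8) = 4  holds
10) eps = 8 > 6, so we need alpha ≤ 7; alpha = 4 ≤ 7  holds

No — constraints 2 and 6 are not satisfied.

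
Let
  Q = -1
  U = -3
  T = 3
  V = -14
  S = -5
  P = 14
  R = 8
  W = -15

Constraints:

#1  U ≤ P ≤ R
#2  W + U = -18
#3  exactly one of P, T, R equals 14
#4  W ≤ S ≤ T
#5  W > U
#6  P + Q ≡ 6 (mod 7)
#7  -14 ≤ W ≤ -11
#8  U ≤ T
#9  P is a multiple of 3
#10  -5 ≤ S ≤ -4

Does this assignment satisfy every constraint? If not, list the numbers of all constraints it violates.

Constraints 1, 5, 7, 9 are violated.

#1 values -3, 14, 8; P = 14 is not ≤ R = 8 — does not hold.
#2 W + U = -15 + (-3) = -18 — holds.
#3 P=14, T=3, R=8; 1 of them equals 14 — holds.
#4 values -15 ≤ -5 ≤ 3 — holds.
#5 W = -15, U = -3; -15 ≤ -3 (want >) — does not hold.
#6 P + Q = 13; 13 mod 7 = 6 — holds.
#7 W = -15 is outside [-14, -11] — does not hold.
#8 U = -3, T = 3; -3 ≤ 3 — holds.
#9 14 = 3×4 + 2, so 3 does not divide 14 — does not hold.
#10 S = -5 lies in [-5, -4] — holds.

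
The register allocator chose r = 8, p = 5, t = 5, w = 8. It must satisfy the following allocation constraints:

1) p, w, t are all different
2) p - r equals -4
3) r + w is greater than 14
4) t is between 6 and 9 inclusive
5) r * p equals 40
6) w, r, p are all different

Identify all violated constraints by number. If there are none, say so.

Constraints 1, 2, 4, and 6 do not hold.

1) p = t = 5, not all different  fails
2) p - r = 5 - 8 = -3, not -4  fails
3) r + w = 8 + 8 = 16; 16 > 14  holds
4) t = 5 is outside [6, 9]  fails
5) r * p = 8 * 5 = 40  holds
6) w = r = 8, not all different  fails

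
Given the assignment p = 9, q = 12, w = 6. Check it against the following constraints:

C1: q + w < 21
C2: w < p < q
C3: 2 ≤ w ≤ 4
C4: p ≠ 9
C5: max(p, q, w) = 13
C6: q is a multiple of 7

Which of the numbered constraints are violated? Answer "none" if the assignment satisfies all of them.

C1: q + w = 12 + 6 = 18; 18 < 21 — holds.
C2: values 6 < 9 < 12 — holds.
C3: w = 6 is outside [2, 4] — does not hold.
C4: p = 9, but 9 is required to differ — does not hold.
C5: max(9, 12, 6) = 12, not 13 — does not hold.
C6: 12 = 7×1 + 5, so 7 does not divide 12 — does not hold.

No — constraints 3, 4, 5, and 6 are not satisfied.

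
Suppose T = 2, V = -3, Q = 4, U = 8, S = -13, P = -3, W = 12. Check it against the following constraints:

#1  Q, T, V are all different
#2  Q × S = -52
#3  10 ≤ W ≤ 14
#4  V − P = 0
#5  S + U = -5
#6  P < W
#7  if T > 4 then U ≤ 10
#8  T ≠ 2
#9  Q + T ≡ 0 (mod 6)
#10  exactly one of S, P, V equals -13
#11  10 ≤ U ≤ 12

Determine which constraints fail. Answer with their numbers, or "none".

#1 values 4, 2, -3 are pairwise distinct  ✔
#2 Q × S = 4 × (-13) = -52  ✔
#3 W = 12 lies in [10, 14]  ✔
#4 V − P = -3 − (-3) = 0  ✔
#5 S + U = -13 + 8 = -5  ✔
#6 P = -3, W = 12; -3 < 12  ✔
#7 T = 2, not > 4; antecedent false, conditional vacuously true  ✔
#8 T = 2, but 2 is required to differ  ✘
#9 Q + T = 6; 6 mod 6 = 0  ✔
#10 S=-13, P=-3, V=-3; 1 of them equals -13  ✔
#11 U = 8 is outside [10, 12]  ✘

Constraints 8, 11 are violated.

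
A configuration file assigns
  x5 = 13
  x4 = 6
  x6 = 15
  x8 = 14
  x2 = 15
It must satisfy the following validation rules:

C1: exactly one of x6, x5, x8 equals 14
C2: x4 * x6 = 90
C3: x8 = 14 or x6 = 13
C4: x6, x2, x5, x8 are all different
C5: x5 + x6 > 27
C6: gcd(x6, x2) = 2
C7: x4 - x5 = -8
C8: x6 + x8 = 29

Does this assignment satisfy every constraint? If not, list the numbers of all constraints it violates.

Constraints 4, 6, and 7 do not hold.

C1: x6=15, x5=13, x8=14; 1 of them equals 14 — satisfied.
C2: x4 * x6 = 6 * 15 = 90 — satisfied.
C3: x8 = 14 = 14 (first disjunct) — satisfied.
C4: x6 = x2 = 15, not all different — violated.
C5: x5 + x6 = 13 + 15 = 28; 28 > 27 — satisfied.
C6: gcd(15, 15) = 15, not 2 — violated.
C7: x4 - x5 = 6 - 13 = -7, not -8 — violated.
C8: x6 + x8 = 15 + 14 = 29 — satisfied.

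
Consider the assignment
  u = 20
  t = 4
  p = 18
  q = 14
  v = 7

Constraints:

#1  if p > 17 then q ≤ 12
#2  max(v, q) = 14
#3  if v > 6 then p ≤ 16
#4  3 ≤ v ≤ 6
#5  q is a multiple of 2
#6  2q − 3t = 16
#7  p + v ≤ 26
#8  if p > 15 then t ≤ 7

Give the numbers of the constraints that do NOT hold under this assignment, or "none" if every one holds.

Violated: 1, 3, and 4.

#1 p = 18 > 17, so we need q ≤ 12; but q = 14 > 12 — fails.
#2 max(7, 14) = 14 — holds.
#3 v = 7 > 6, so we need p ≤ 16; but p = 18 > 16 — fails.
#4 v = 7 is outside [3, 6] — fails.
#5 14 / 2 = 7, so 2 divides 14 — holds.
#6 2q − 3t = 2(14) − 3(4) = 16 — holds.
#7 p + v = 18 + 7 = 25; 25 ≤ 26 — holds.
#8 p = 18 > 15, so we need t ≤ 7; t = 4 ≤ 7 — holds.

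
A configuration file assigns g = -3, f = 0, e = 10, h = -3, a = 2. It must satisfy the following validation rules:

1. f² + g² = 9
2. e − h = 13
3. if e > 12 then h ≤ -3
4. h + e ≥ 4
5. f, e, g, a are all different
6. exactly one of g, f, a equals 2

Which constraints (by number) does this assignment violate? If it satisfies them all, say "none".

1. f² + g² = 0² + (-3)² = 0 + 9 = 9 — satisfied.
2. e − h = 10 − (-3) = 13 — satisfied.
3. e = 10, not > 12; antecedent false, conditional vacuously true — satisfied.
4. h + e = -3 + 10 = 7; 7 ≥ 4 — satisfied.
5. values 0, 10, -3, 2 are pairwise distinct — satisfied.
6. g=-3, f=0, a=2; 1 of them equals 2 — satisfied.

Yes — all constraints hold.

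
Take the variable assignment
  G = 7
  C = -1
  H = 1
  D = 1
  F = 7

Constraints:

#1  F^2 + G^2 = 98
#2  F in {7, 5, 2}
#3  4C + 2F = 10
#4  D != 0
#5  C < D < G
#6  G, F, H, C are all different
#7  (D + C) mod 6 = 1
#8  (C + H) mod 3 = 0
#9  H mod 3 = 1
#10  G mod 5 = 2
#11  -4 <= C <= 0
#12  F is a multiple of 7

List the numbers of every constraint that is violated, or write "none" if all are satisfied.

#1 F^2 + G^2 = 7^2 + 7^2 = 49 + 49 = 98  true
#2 F = 7 is in {7, 5, 2}  true
#3 4C + 2F = 4(-1) + 2(7) = 10  true
#4 D = 1, and 1 ≠ 0  true
#5 values -1 < 1 < 7  true
#6 G = F = 7, not all different  false
#7 D + C = 0; 0 mod 6 = 0, not 1  false
#8 C + H = 0; 0 mod 3 = 0  true
#9 1 mod 3 = 1  true
#10 7 mod 5 = 2  true
#11 C = -1 lies in [-4, 0]  true
#12 7 / 7 = 1, so 7 divides 7  true

Violated: 6 and 7.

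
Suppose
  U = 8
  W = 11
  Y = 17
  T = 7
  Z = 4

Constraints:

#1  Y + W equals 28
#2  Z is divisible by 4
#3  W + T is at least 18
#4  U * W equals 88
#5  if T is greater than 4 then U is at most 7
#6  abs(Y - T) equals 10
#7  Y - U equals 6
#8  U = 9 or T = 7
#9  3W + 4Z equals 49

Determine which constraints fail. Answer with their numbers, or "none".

Constraints 5 and 7 are violated.

#1 Y + W = 17 + 11 = 28 — holds.
#2 4 / 4 = 1, so 4 divides 4 — holds.
#3 W + T = 11 + 7 = 18; 18 ≥ 18 — holds.
#4 U * W = 8 * 11 = 88 — holds.
#5 T = 7 > 4, so we need U ≤ 7; but U = 8 > 7 — does not hold.
#6 abs(17 - 7) = 10 — holds.
#7 Y - U = 17 - 8 = 9, not 6 — does not hold.
#8 U = 8 ≠ 9, but T = 7 = 7 (second disjunct) — holds.
#9 3W + 4Z = 3(11) + 4(4) = 49 — holds.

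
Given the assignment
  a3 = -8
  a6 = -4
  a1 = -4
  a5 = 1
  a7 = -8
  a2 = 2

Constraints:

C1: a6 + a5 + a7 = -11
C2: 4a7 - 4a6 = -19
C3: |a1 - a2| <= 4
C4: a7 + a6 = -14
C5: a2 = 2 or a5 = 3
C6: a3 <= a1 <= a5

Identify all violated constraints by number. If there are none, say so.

Violated: 2, 3, 4.

C1: a6 + a5 + a7 = -4 + 1 + (-8) = -11  ✓
C2: 4a7 - 4a6 = 4(-8) - 4(-4) = -16, not -19  ✗
C3: |-4 - 2| = 6; 6 > 4, exceeds bound 4  ✗
C4: a7 + a6 = -8 + (-4) = -12, not -14  ✗
C5: a2 = 2 = 2 (first disjunct)  ✓
C6: values -8 <= -4 <= 1  ✓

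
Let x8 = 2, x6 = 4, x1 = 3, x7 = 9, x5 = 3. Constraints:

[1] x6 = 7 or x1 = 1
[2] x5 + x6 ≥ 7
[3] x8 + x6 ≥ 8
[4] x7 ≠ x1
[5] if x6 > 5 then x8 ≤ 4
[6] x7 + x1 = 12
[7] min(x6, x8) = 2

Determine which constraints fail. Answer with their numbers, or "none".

Constraints 1, 3 do not hold.

[1] x6 = 4 ≠ 7 and x1 = 3 ≠ 1; both disjuncts false  fails
[2] x5 + x6 = 3 + 4 = 7; 7 ≥ 7  holds
[3] x8 + x6 = 2 + 4 = 6; 6 < 8, bound 8 not met  fails
[4] x7 = 9, x1 = 3; distinct  holds
[5] x6 = 4, not > 5; antecedent false, conditional vacuously true  holds
[6] x7 + x1 = 9 + 3 = 12  holds
[7] min(4, 2) = 2  holds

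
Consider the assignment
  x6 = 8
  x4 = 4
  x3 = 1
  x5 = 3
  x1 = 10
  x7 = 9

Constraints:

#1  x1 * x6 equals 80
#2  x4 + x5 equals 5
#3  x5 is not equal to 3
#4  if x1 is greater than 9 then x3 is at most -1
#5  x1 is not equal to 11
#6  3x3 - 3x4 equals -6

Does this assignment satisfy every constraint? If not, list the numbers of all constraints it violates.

Constraints 2, 3, 4, and 6 are violated.

#1 x1 * x6 = 10 * 8 = 80 — holds.
#2 x4 + x5 = 4 + 3 = 7, not 5 — fails.
#3 x5 = 3, but 3 is required to differ — fails.
#4 x1 = 10 > 9, so we need x3 ≤ -1; but x3 = 1 > -1 — fails.
#5 x1 = 10, and 10 ≠ 11 — holds.
#6 3x3 - 3x4 = 3(1) - 3(4) = -9, not -6 — fails.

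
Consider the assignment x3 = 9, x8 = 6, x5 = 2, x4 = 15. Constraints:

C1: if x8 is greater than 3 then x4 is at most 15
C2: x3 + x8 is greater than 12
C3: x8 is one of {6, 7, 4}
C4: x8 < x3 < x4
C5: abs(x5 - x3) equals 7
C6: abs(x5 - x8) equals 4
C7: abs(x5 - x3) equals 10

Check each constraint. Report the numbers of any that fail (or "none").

C1: x8 = 6 > 3, so we need x4 ≤ 15; x4 = 15 ≤ 15 — satisfied.
C2: x3 + x8 = 9 + 6 = 15; 15 > 12 — satisfied.
C3: x8 = 6 is in {6, 7, 4} — satisfied.
C4: values 6 < 9 < 15 — satisfied.
C5: abs(2 - 9) = 7 — satisfied.
C6: abs(2 - 6) = 4 — satisfied.
C7: abs(2 - 9) = 7, not 10 — violated.

Violated: 7.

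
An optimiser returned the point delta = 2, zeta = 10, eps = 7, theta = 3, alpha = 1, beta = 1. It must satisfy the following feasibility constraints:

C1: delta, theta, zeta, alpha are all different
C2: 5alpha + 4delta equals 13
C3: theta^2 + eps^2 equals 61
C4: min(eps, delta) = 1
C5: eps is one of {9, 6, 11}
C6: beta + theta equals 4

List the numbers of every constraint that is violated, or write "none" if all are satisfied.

Constraints 3, 4, 5 are violated.

C1: values 2, 3, 10, 1 are pairwise distinct  ✔
C2: 5alpha + 4delta = 5(1) + 4(2) = 13  ✔
C3: theta^2 + eps^2 = 3^2 + 7^2 = 9 + 49 = 58, not 61  ✘
C4: min(7, 2) = 2, not 1  ✘
C5: eps = 7 is not in {9, 6, 11}  ✘
C6: beta + theta = 1 + 3 = 4  ✔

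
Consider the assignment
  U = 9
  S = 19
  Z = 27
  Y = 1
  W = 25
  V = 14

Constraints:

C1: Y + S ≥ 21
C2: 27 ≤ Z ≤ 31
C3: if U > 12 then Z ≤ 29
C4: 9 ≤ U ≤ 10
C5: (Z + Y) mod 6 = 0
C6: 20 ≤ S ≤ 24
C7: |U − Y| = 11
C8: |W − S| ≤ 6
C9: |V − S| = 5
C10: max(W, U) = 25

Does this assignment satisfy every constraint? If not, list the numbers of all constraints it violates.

Constraints 1, 5, 6, 7 are violated.

C1: Y + S = 1 + 19 = 20; 20 < 21, bound 21 not met — violated.
C2: Z = 27 lies in [27, 31] — OK.
C3: U = 9, not > 12; antecedent false, conditional vacuously true — OK.
C4: U = 9 lies in [9, 10] — OK.
C5: Z + Y = 28; 28 mod 6 = 4, not 0 — violated.
C6: S = 19 is outside [20, 24] — violated.
C7: |9 − 1| = 8, not 11 — violated.
C8: |25 − 19| = 6; 6 ≤ 6 — OK.
C9: |14 − 19| = 5 — OK.
C10: max(25, 9) = 25 — OK.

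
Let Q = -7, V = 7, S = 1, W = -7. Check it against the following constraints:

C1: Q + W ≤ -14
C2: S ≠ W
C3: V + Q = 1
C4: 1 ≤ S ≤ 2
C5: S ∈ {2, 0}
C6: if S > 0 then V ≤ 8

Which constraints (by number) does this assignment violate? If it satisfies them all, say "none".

Constraints 3 and 5 do not hold.

C1: Q + W = -7 + (-7) = -14; -14 ≤ -14 — satisfied.
C2: S = 1, W = -7; distinct — satisfied.
C3: V + Q = 7 + (-7) = 0, not 1 — violated.
C4: S = 1 lies in [1, 2] — satisfied.
C5: S = 1 is not in {2, 0} — violated.
C6: S = 1 > 0, so we need V ≤ 8; V = 7 ≤ 8 — satisfied.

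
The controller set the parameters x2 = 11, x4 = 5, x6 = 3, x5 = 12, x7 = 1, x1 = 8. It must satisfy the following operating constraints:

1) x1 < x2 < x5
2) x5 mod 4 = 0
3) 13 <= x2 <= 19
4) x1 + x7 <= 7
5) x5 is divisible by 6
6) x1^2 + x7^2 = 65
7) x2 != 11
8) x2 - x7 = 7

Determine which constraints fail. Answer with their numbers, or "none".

Constraints 3, 4, 7, and 8 are violated.

1) values 8 < 11 < 12  yes
2) 12 mod 4 = 0  yes
3) x2 = 11 is outside [13, 19]  no
4) x1 + x7 = 8 + 1 = 9; 9 > 7, bound 7 not met  no
5) 12 / 6 = 2, so 6 divides 12  yes
6) x1^2 + x7^2 = 8^2 + 1^2 = 64 + 1 = 65  yes
7) x2 = 11, but 11 is required to differ  no
8) x2 - x7 = 11 - 1 = 10, not 7  no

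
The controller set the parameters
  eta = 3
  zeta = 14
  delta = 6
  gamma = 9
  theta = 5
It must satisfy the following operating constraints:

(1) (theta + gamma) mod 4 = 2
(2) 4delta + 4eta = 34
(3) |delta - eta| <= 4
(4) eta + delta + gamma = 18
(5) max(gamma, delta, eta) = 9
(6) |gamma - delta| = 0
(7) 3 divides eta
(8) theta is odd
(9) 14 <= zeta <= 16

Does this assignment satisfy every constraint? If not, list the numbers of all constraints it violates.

(1) theta + gamma = 14; 14 mod 4 = 2 — holds.
(2) 4delta + 4eta = 4(6) + 4(3) = 36, not 34 — fails.
(3) |6 - 3| = 3; 3 ≤ 4 — holds.
(4) eta + delta + gamma = 3 + 6 + 9 = 18 — holds.
(5) max(9, 6, 3) = 9 — holds.
(6) |9 - 6| = 3, not 0 — fails.
(7) 3 / 3 = 1, so 3 divides 3 — holds.
(8) theta = 5 is odd — holds.
(9) zeta = 14 lies in [14, 16] — holds.

Constraints 2 and 6 do not hold.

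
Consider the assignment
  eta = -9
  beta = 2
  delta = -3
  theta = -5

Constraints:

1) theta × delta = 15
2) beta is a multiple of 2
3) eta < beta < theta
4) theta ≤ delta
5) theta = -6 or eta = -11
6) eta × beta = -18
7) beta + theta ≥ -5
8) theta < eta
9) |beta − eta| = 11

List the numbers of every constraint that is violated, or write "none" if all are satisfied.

1) theta × delta = -5 × (-3) = 15 — holds.
2) 2 / 2 = 1, so 2 divides 2 — holds.
3) values -9, 2, -5; beta = 2 is not < theta = -5 — does not hold.
4) theta = -5, delta = -3; -5 ≤ -3 — holds.
5) theta = -5 ≠ -6 and eta = -9 ≠ -11; both disjuncts false — does not hold.
6) eta × beta = -9 × 2 = -18 — holds.
7) beta + theta = 2 + (-5) = -3; -3 ≥ -5 — holds.
8) theta = -5, eta = -9; -5 ≥ -9 (want <) — does not hold.
9) |2 − (-9)| = 11 — holds.

Violated: 3, 5, 8.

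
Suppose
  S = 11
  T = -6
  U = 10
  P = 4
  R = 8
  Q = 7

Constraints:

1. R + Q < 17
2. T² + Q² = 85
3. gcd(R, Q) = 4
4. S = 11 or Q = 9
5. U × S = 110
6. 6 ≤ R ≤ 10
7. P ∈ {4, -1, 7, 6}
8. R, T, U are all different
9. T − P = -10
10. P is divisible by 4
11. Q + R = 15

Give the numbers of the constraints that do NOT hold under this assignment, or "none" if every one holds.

Violated: 3.

1. R + Q = 8 + 7 = 15; 15 < 17 — satisfied.
2. T² + Q² = (-6)² + 7² = 36 + 49 = 85 — satisfied.
3. gcd(8, 7) = 1, not 4 — violated.
4. S = 11 = 11 (first disjunct) — satisfied.
5. U × S = 10 × 11 = 110 — satisfied.
6. R = 8 lies in [6, 10] — satisfied.
7. P = 4 is in {4, -1, 7, 6} — satisfied.
8. values 8, -6, 10 are pairwise distinct — satisfied.
9. T − P = -6 − 4 = -10 — satisfied.
10. 4 / 4 = 1, so 4 divides 4 — satisfied.
11. Q + R = 7 + 8 = 15 — satisfied.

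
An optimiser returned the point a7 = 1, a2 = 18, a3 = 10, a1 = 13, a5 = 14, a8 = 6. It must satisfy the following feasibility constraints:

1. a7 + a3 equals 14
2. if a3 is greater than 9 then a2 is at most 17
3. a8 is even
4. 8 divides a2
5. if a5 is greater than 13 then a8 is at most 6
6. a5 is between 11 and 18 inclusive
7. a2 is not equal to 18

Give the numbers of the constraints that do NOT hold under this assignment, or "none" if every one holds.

1. a7 + a3 = 1 + 10 = 11, not 14 — violated.
2. a3 = 10 > 9, so we need a2 ≤ 17; but a2 = 18 > 17 — violated.
3. a8 = 6 is even — satisfied.
4. 18 = 8*2 + 2, so 8 does not divide 18 — violated.
5. a5 = 14 > 13, so we need a8 ≤ 6; a8 = 6 ≤ 6 — satisfied.
6. a5 = 14 lies in [11, 18] — satisfied.
7. a2 = 18, but 18 is required to differ — violated.

Violated: 1, 2, 4, and 7.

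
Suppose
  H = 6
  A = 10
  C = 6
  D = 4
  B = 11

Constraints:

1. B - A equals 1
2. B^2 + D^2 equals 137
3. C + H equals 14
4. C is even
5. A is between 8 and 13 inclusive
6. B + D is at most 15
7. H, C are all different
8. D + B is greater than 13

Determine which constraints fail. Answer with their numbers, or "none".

No — constraints 3 and 7 are not satisfied.

1. B - A = 11 - 10 = 1  OK
2. B^2 + D^2 = 11^2 + 4^2 = 121 + 16 = 137  OK
3. C + H = 6 + 6 = 12, not 14  FAIL
4. C = 6 is even  OK
5. A = 10 lies in [8, 13]  OK
6. B + D = 11 + 4 = 15; 15 ≤ 15  OK
7. H = C = 6, not all different  FAIL
8. D + B = 4 + 11 = 15; 15 > 13  OK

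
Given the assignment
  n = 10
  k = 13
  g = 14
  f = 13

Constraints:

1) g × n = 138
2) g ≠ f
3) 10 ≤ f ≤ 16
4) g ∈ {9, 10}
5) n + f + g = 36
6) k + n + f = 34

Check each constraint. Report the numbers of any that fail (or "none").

No — constraints 1, 4, 5, 6 are not satisfied.

1) g × n = 14 × 10 = 140, not 138  ✗
2) g = 14, f = 13; distinct  ✓
3) f = 13 lies in [10, 16]  ✓
4) g = 14 is not in {9, 10}  ✗
5) n + f + g = 10 + 13 + 14 = 37, not 36  ✗
6) k + n + f = 13 + 10 + 13 = 36, not 34  ✗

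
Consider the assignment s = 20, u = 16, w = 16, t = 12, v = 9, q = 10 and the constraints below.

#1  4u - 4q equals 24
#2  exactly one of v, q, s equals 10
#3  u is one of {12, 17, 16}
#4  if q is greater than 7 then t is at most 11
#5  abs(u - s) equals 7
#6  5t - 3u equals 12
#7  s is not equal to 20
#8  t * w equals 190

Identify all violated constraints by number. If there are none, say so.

The assignment fails constraints 4, 5, 7, and 8.

#1 4u - 4q = 4(16) - 4(10) = 24  ✔
#2 v=9, q=10, s=20; 1 of them equals 10  ✔
#3 u = 16 is in {12, 17, 16}  ✔
#4 q = 10 > 7, so we need t ≤ 11; but t = 12 > 11  ✘
#5 abs(16 - 20) = 4, not 7  ✘
#6 5t - 3u = 5(12) - 3(16) = 12  ✔
#7 s = 20, but 20 is required to differ  ✘
#8 t * w = 12 * 16 = 192, not 190  ✘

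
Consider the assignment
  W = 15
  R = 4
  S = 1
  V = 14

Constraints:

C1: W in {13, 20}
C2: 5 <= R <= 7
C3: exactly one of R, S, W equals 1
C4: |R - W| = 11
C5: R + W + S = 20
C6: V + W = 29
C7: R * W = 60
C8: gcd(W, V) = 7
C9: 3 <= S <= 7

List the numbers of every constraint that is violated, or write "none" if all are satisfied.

C1: W = 15 is not in {13, 20} — violated.
C2: R = 4 is outside [5, 7] — violated.
C3: R=4, S=1, W=15; 1 of them equals 1 — OK.
C4: |4 - 15| = 11 — OK.
C5: R + W + S = 4 + 15 + 1 = 20 — OK.
C6: V + W = 14 + 15 = 29 — OK.
C7: R * W = 4 * 15 = 60 — OK.
C8: gcd(15, 14) = 1, not 7 — violated.
C9: S = 1 is outside [3, 7] — violated.

No — constraints 1, 2, 8, and 9 are not satisfied.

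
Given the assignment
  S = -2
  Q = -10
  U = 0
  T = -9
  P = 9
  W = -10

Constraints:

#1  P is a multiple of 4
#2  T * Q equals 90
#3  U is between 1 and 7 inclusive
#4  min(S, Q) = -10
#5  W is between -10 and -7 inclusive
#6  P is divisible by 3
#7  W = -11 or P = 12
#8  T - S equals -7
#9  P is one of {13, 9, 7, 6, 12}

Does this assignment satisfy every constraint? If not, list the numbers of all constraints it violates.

#1 9 = 4*2 + 1, so 4 does not divide 9 — violated.
#2 T * Q = -9 * (-10) = 90 — OK.
#3 U = 0 is outside [1, 7] — violated.
#4 min(-2, -10) = -10 — OK.
#5 W = -10 lies in [-10, -7] — OK.
#6 9 / 3 = 3, so 3 divides 9 — OK.
#7 W = -10 ≠ -11 and P = 9 ≠ 12; both disjuncts false — violated.
#8 T - S = -9 - (-2) = -7 — OK.
#9 P = 9 is in {13, 9, 7, 6, 12} — OK.

The assignment fails constraints 1, 3, and 7.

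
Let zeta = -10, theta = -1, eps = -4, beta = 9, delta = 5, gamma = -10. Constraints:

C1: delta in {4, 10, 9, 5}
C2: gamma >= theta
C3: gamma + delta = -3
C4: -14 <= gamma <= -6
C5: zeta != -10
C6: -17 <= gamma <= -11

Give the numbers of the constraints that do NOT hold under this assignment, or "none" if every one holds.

C1: delta = 5 is in {4, 10, 9, 5}  yes
C2: gamma = -10, theta = -1; -10 < -1 (want ≥)  no
C3: gamma + delta = -10 + 5 = -5, not -3  no
C4: gamma = -10 lies in [-14, -6]  yes
C5: zeta = -10, but -10 is required to differ  no
C6: gamma = -10 is outside [-17, -11]  no

Constraints 2, 3, 5, and 6 do not hold.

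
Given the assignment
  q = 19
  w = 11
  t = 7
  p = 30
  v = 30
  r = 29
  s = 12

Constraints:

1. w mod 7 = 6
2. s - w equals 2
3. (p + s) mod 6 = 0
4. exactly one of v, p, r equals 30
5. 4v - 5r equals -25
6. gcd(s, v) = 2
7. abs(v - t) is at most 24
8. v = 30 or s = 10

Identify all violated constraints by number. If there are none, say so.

No — constraints 1, 2, 4, and 6 are not satisfied.

1. 11 mod 7 = 4, not 6  ✘
2. s - w = 12 - 11 = 1, not 2  ✘
3. p + s = 42; 42 mod 6 = 0  ✔
4. v=30, p=30, r=29; 2 of them equal 30, not exactly one  ✘
5. 4v - 5r = 4(30) - 5(29) = -25  ✔
6. gcd(12, 30) = 6, not 2  ✘
7. abs(30 - 7) = 23; 23 ≤ 24  ✔
8. v = 30 = 30 (first disjunct)  ✔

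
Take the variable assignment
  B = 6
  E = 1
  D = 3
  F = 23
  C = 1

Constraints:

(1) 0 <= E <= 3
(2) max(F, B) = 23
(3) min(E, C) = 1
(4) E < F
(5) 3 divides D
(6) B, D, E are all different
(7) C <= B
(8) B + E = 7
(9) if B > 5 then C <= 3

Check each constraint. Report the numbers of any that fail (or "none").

(1) E = 1 lies in [0, 3] — holds.
(2) max(23, 6) = 23 — holds.
(3) min(1, 1) = 1 — holds.
(4) E = 1, F = 23; 1 < 23 — holds.
(5) 3 / 3 = 1, so 3 divides 3 — holds.
(6) values 6, 3, 1 are pairwise distinct — holds.
(7) C = 1, B = 6; 1 ≤ 6 — holds.
(8) B + E = 6 + 1 = 7 — holds.
(9) B = 6 > 5, so we need C ≤ 3; C = 1 ≤ 3 — holds.

All constraints are satisfied.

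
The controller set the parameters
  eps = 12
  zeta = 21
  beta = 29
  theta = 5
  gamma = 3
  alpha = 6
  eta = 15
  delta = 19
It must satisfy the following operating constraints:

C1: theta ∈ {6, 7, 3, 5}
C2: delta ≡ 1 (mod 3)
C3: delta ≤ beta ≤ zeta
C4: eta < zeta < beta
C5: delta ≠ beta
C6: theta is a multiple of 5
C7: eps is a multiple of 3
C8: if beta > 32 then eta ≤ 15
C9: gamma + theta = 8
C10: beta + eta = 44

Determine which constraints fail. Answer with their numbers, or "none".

C1: theta = 5 is in {6, 7, 3, 5}  ✔
C2: 19 mod 3 = 1  ✔
C3: values 19, 29, 21; beta = 29 is not ≤ zeta = 21  ✘
C4: values 15 < 21 < 29  ✔
C5: delta = 19, beta = 29; distinct  ✔
C6: 5 / 5 = 1, so 5 divides 5  ✔
C7: 12 / 3 = 4, so 3 divides 12  ✔
C8: beta = 29, not > 32; antecedent false, conditional vacuously true  ✔
C9: gamma + theta = 3 + 5 = 8  ✔
C10: beta + eta = 29 + 15 = 44  ✔

Constraint 3 is violated.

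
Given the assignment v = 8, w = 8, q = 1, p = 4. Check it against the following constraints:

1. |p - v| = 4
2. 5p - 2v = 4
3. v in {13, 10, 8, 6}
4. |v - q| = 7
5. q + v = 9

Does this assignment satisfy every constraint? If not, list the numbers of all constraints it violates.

All constraints are satisfied.

1. |4 - 8| = 4  OK
2. 5p - 2v = 5(4) - 2(8) = 4  OK
3. v = 8 is in {13, 10, 8, 6}  OK
4. |8 - 1| = 7  OK
5. q + v = 1 + 8 = 9  OK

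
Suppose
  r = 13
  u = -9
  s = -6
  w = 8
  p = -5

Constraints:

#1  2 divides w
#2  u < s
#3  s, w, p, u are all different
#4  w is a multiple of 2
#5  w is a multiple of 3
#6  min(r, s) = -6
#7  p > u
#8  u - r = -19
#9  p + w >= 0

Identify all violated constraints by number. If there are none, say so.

#1 8 / 2 = 4, so 2 divides 8 — holds.
#2 u = -9, s = -6; -9 < -6 — holds.
#3 values -6, 8, -5, -9 are pairwise distinct — holds.
#4 8 / 2 = 4, so 2 divides 8 — holds.
#5 8 = 3*2 + 2, so 3 does not divide 8 — does not hold.
#6 min(13, -6) = -6 — holds.
#7 p = -5, u = -9; -5 > -9 — holds.
#8 u - r = -9 - 13 = -22, not -19 — does not hold.
#9 p + w = -5 + 8 = 3; 3 ≥ 0 — holds.

Violated: 5, 8.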